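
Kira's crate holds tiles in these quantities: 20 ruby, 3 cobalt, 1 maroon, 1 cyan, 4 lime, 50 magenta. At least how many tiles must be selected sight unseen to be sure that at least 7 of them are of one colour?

22

Put each drawn tile into a box by colour. The largest draw with every box below 7 takes min(count, 6) from each colour; colours with fewer than 6 contribute all they have.
Σ min(cᵢ, 6) = 6 + 3 + 1 + 1 + 4 + 6 = 21.
Draw number 21 + 1 = 22 must push one box to 7.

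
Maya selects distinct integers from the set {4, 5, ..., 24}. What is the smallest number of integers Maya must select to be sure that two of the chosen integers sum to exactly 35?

A set avoiding the sum 35 can contain at most one of each pair {x, 35−x}, plus the 7 elements whose complement lies outside the range.
The integers 4, …, 17 (14 of them) are such a set: any two sum to at least 4+5 = 9 and at most 16+17 = 33 < 35.
Any 15th integer completes one of the 7 pairs, so 15 choices force a sum of 35.

15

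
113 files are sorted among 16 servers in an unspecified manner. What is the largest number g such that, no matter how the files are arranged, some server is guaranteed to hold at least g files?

The 16 servers are the holes and the 113 files are the pigeons.
If every server held at most 7 files, the total would be at most 16 × 7 = 112, which is less than 113.
So some server holds at least ⌈113/16⌉ = 8 files.

8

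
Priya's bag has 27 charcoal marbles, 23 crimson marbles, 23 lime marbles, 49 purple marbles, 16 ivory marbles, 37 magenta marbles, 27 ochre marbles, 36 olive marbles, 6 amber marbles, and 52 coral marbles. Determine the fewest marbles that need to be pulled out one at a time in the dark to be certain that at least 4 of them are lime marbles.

In the worst case for collecting lime marbles, every non-lime marble comes out first.
There are 27 + 23 + 49 + 16 + 37 + 27 + 36 + 6 + 52 = 273 non-lime marbles altogether.
After those, each further marble must be lime, so 273 + 4 = 277 draws guarantee 4 lime marbles.

277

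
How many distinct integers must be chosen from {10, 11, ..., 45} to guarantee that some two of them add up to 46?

Group the elements by complementary pair {x, 46−x}: {10,36}, {11,35}, {12,34}, …, giving 13 two-element pairs, the single value 23 (it cannot pair with itself since the integers are distinct), and 9 integers whose partner 46−x falls outside [10,45].
By the pigeonhole principle, treating each of those 23 groups as a pigeonhole, one can pick one integer per group — 23 integers — with no two summing to 46.
The 24th integer lands in an occupied pair, forcing a sum of 46.

24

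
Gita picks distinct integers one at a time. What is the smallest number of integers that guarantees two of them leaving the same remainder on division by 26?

27

The 26 residue classes mod 26 are the pigeonholes.
With 26 integers one could put 1 in each residue class and have no class reach 2.
The 27th integer pushes some class to 2, so 26·1 + 1 = 27.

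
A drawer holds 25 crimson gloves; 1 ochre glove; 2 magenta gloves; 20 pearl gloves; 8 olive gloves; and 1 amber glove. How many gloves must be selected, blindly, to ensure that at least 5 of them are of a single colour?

An adversary could hand out at most 4 gloves per colour (ochre, magenta, amber run out sooner): 4 + 1 + 2 + 4 + 4 + 1 = 16 gloves and still no colour has 5.
One more glove lands in a colour already at 4, so 17 draws are enough and 16 are not.

17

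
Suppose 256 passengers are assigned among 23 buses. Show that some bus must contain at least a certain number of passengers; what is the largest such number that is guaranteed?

By the pigeonhole principle, the 23 buses are the holes and the 256 passengers are the pigeons.
If every bus held at most 11 passengers, the total would be at most 23 × 11 = 253, which is less than 256.
So some bus holds at least ⌈256/23⌉ = 12 passengers.

12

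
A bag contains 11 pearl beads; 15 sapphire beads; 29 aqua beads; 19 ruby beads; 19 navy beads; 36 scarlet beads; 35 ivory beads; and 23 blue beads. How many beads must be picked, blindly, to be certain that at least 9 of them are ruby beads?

In the worst case for collecting ruby beads, every non-ruby bead comes out first.
There are 11 + 15 + 29 + 19 + 36 + 35 + 23 = 168 non-ruby beads altogether.
After those, each further bead must be ruby, so 168 + 9 = 177 draws guarantee 9 ruby beads.

177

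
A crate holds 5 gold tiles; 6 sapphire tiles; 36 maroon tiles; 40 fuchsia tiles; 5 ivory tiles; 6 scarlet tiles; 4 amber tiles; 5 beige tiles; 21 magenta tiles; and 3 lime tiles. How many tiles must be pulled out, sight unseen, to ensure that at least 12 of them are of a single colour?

68

By the pigeonhole principle, the 10 colours are the holes; the tiles drawn are the pigeons.
To avoid 12 of any one colour, the worst case takes at most 11 of each colour, or every tile of a colour that has fewer than 11.
That gives 5 + 6 + 11 + 11 + 5 + 6 + 4 + 5 + 11 + 3 = 67 tiles with no colour reaching 12.
The next tile forces some colour to 12, so 67 + 1 = 68.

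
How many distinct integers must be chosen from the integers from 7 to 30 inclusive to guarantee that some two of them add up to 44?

A set avoiding the sum 44 can contain at most one of each pair {x, 44−x}, plus the 8 elements whose complement lies outside the range or equal to its own complement.
The integers 7, …, 22 (16 of them) are such a set: any two sum to at least 7+8 = 15 and at most 21+22 = 43 < 44.
By the pigeonhole principle, any 17th integer completes one of the 8 pairs, so 17 choices force a sum of 44.

17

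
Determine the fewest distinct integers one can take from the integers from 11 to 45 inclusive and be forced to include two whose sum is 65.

Two chosen integers sum to 65 exactly when both halves of some pair {x, 65−x} with 20 ≤ x ≤ 65−x ≤ 45 are chosen — 13 such pairs.
The remaining 9 elements (those with no distinct partner in range) can never complete a 65-sum, so the worst case takes all of them and one from each pair: 9 + 13 = 22.
By the pigeonhole principle, the 23rd integer has to be the second member of some pair, so 22 + 1 = 23.

23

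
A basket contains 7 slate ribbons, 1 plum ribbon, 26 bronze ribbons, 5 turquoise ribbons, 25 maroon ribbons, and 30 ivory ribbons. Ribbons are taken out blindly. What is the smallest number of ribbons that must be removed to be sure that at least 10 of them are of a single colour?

41

By the pigeonhole principle, the 6 colours are the holes; the ribbons drawn are the pigeons.
To avoid 10 of any one colour, the worst case takes at most 9 of each colour, or every ribbon of a colour that has fewer than 9.
That gives 7 + 1 + 9 + 5 + 9 + 9 = 40 ribbons with no colour reaching 10.
The next ribbon forces some colour to 10, so 40 + 1 = 41.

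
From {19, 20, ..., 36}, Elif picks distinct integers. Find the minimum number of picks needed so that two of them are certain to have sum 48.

14

Two chosen integers sum to 48 exactly when both halves of some pair {x, 48−x} with 19 ≤ x ≤ 48−x ≤ 29 are chosen — 5 such pairs.
The remaining 8 elements (those with no distinct partner in range) can never complete a 48-sum, so the worst case takes all of them and one from each pair: 8 + 5 = 13.
Pigeonhole: the 14th integer has to be the second member of some pair, so 13 + 1 = 14.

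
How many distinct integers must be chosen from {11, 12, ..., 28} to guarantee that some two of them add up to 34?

13

Two chosen integers sum to 34 exactly when both halves of some pair {x, 34−x} with 11 ≤ x ≤ 34−x ≤ 23 are chosen — 6 such pairs.
The remaining 6 elements (those with no distinct partner in range) can never complete a 34-sum, so the worst case takes all of them and one from each pair: 6 + 6 = 12.
The 13th integer has to be the second member of some pair, so 12 + 1 = 13.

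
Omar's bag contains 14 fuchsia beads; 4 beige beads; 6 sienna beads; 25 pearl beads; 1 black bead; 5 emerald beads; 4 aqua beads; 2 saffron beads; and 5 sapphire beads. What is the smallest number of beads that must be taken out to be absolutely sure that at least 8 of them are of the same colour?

42

By pigeonhole, the 9 colours are the holes; the beads drawn are the pigeons.
To avoid 8 of any one colour, the worst case takes at most 7 of each colour, or every bead of a colour that has fewer than 7.
That gives 7 + 4 + 6 + 7 + 1 + 5 + 4 + 2 + 5 = 41 beads with no colour reaching 8.
The next bead forces some colour to 8, so 41 + 1 = 42.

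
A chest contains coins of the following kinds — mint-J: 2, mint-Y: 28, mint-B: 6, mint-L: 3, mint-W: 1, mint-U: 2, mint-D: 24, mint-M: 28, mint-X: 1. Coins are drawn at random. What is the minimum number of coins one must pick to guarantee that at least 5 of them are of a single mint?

26

An adversary could hand out at most 4 coins per mint (5 mints run out sooner): 2 + 4 + 4 + 3 + 1 + 2 + 4 + 4 + 1 = 25 coins and still no mint has 5.
Pigeonhole: one more coin lands in a mint already at 4, so 26 draws are enough and 25 are not.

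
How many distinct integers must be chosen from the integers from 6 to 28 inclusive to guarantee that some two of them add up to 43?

17

Group the elements by complementary pair {x, 43−x}: {15,28}, {16,27}, {17,26}, …, giving 7 two-element pairs and 9 integers whose partner 43−x falls outside [6,28].
Treating each of those 16 groups as a pigeonhole, one can pick one integer per group — 16 integers — with no two summing to 43.
The 17th integer lands in an occupied pair, forcing a sum of 43.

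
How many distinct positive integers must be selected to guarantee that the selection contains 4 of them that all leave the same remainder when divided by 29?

The 29 residue classes mod 29 are the pigeonholes.
With 87 integers one could put 3 in each residue class and have no class reach 4.
The 88th integer pushes some class to 4, so 29·3 + 1 = 88.

88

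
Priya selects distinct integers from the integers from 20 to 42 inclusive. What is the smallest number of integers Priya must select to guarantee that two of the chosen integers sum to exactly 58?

A set avoiding the sum 58 can contain at most one of each pair {x, 58−x}, plus the 5 elements whose complement lies outside the range or equal to its own complement.
The integers 29, …, 42 (14 of them) are such a set: any two sum to at least 29+30 = 59 > 58.
Any 15th integer completes one of the 9 pairs, so 15 choices force a sum of 58.

15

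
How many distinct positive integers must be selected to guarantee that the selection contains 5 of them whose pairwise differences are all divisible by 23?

93

Integers whose pairwise differences are multiples of 23 are exactly those sharing a remainder mod 23. The 23 residue classes mod 23 are the pigeonholes.
With 92 integers one could put 4 in each residue class and have no class reach 5.
The 93rd integer pushes some class to 5, so 23·4 + 1 = 93.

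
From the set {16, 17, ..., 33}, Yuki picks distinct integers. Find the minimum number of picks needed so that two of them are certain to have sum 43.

13

Two chosen integers sum to 43 exactly when both halves of some pair {x, 43−x} with 16 ≤ x ≤ 43−x ≤ 27 are chosen — 6 such pairs.
The remaining 6 elements (those with no distinct partner in range) can never complete a 43-sum, so the worst case takes all of them and one from each pair: 6 + 6 = 12.
Pigeonhole: the 13th integer has to be the second member of some pair, so 12 + 1 = 13.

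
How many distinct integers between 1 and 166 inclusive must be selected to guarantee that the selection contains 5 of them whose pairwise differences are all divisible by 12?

Integers whose pairwise differences are multiples of 12 are exactly those sharing a remainder mod 12. By pigeonhole, the 12 residue classes mod 12 are the pigeonholes.
With 48 integers one could put 4 in each residue class and have no class reach 5.
The 49th integer pushes some class to 5, so 12·4 + 1 = 49.

49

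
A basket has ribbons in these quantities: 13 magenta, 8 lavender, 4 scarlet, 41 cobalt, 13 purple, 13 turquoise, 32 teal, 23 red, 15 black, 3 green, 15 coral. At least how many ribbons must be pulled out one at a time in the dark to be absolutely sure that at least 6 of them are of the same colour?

An adversary could hand out at most 5 ribbons per colour (scarlet, green run out sooner): 5 + 5 + 4 + 5 + 5 + 5 + 5 + 5 + 5 + 3 + 5 = 52 ribbons and still no colour has 6.
Pigeonhole: one more ribbon lands in a colour already at 5, so 53 draws are enough and 52 are not.

53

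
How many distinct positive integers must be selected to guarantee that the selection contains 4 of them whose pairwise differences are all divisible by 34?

103

Integers whose pairwise differences are multiples of 34 are exactly those sharing a remainder mod 34. The 34 residue classes mod 34 are the pigeonholes.
With 102 integers one could put 3 in each residue class and have no class reach 4.
The 103rd integer pushes some class to 4, so 34·3 + 1 = 103.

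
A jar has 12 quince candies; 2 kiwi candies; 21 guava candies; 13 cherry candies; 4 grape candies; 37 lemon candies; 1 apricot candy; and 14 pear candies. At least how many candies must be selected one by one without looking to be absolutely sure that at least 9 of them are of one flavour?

48

An adversary could hand out at most 8 candies per flavour (kiwi, grape, apricot run out sooner): 8 + 2 + 8 + 8 + 4 + 8 + 1 + 8 = 47 candies and still no flavour has 9.
One more candy lands in a flavour already at 8, so 48 draws are enough and 47 are not.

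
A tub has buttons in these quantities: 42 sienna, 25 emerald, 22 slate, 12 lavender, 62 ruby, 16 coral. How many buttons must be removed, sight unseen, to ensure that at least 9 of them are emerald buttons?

In the worst case for collecting emerald buttons, every non-emerald button comes out first.
There are 42 + 22 + 12 + 62 + 16 = 154 non-emerald buttons altogether.
After those, each further button must be emerald, so 154 + 9 = 163 draws guarantee 9 emerald buttons.

163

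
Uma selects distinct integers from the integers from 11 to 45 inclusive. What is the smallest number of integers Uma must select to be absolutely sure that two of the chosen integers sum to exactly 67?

Group the elements by complementary pair {x, 67−x}: {22,45}, {23,44}, {24,43}, …, giving 12 two-element pairs and 11 integers whose partner 67−x falls outside [11,45].
Pigeonhole: treating each of those 23 groups as a pigeonhole, one can pick one integer per group — 23 integers — with no two summing to 67.
The 24th integer lands in an occupied pair, forcing a sum of 67.

24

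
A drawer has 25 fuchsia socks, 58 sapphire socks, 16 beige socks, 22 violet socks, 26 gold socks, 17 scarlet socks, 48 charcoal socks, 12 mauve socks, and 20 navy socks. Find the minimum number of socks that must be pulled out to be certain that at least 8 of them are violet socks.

In the worst case for collecting violet socks, every non-violet sock comes out first.
There are 25 + 58 + 16 + 26 + 17 + 48 + 12 + 20 = 222 non-violet socks altogether.
After those, each further sock must be violet, so 222 + 8 = 230 draws guarantee 8 violet socks.

230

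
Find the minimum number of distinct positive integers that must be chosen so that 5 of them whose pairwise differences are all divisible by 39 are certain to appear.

Integers whose pairwise differences are multiples of 39 are exactly those sharing a remainder mod 39. By pigeonhole, the 39 residue classes mod 39 are the pigeonholes.
With 156 integers one could put 4 in each residue class and have no class reach 5.
The 157th integer pushes some class to 5, so 39·4 + 1 = 157.

157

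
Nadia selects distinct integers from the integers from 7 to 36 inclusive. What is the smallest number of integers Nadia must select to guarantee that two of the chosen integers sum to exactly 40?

Two chosen integers sum to 40 exactly when both halves of some pair {x, 40−x} with 7 ≤ x ≤ 40−x ≤ 33 are chosen — 13 such pairs.
The remaining 4 elements (those with no distinct partner in range) can never complete a 40-sum, so the worst case takes all of them and one from each pair: 4 + 13 = 17.
The 18th integer has to be the second member of some pair, so 17 + 1 = 18.

18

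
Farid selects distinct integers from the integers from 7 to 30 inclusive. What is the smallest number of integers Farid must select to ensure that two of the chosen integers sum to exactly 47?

Two chosen integers sum to 47 exactly when both halves of some pair {x, 47−x} with 17 ≤ x ≤ 47−x ≤ 30 are chosen — 7 such pairs.
The remaining 10 elements (those with no distinct partner in range) can never complete a 47-sum, so the worst case takes all of them and one from each pair: 10 + 7 = 17.
The 18th integer has to be the second member of some pair, so 17 + 1 = 18.

18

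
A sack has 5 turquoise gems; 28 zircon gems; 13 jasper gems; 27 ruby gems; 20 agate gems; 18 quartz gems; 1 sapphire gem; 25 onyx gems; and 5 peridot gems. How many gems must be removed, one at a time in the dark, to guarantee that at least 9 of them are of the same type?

60

An adversary could hand out at most 8 gems per type (turquoise, sapphire, peridot run out sooner): 5 + 8 + 8 + 8 + 8 + 8 + 1 + 8 + 5 = 59 gems and still no type has 9.
One more gem lands in a type already at 8, so 60 draws are enough and 59 are not.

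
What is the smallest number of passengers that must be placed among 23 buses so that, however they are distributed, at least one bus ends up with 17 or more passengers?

369

With 368 passengers one could put exactly 16 in each of the 23 buses, and no bus would reach 17.
One more passenger must land in a bus that already has 16, giving it 17.
So 23 × 16 + 1 = 369 passengers are required.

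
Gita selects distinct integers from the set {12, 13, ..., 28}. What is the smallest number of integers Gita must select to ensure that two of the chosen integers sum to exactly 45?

12

A set avoiding the sum 45 can contain at most one of each pair {x, 45−x}, plus the 5 elements whose complement lies outside the range.
The integers 12, …, 22 (11 of them) are such a set: any two sum to at least 12+13 = 25 and at most 21+22 = 43 < 45.
Any 12th integer completes one of the 6 pairs, so 12 choices force a sum of 45.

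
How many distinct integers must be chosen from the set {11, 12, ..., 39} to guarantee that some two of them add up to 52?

17

A set avoiding the sum 52 can contain at most one of each pair {x, 52−x}, plus the 3 elements whose complement lies outside the range or equal to its own complement.
The integers 11, …, 26 (16 of them) are such a set: any two sum to at least 11+12 = 23 and at most 25+26 = 51 < 52.
Any 17th integer completes one of the 13 pairs, so 17 choices force a sum of 52.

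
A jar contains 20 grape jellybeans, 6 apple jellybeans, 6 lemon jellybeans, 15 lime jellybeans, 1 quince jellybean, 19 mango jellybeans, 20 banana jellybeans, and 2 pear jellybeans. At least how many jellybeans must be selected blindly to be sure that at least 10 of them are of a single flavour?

Pigeonhole: put each drawn jellybean into a box by flavour. The largest draw with every box below 10 takes min(count, 9) from each flavour; flavours with fewer than 9 contribute all they have.
Σ min(cᵢ, 9) = 9 + 6 + 6 + 9 + 1 + 9 + 9 + 2 = 51.
Draw number 51 + 1 = 52 must push one box to 10.

52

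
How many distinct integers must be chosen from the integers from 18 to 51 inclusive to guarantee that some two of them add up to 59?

23

Two chosen integers sum to 59 exactly when both halves of some pair {x, 59−x} with 18 ≤ x ≤ 59−x ≤ 41 are chosen — 12 such pairs.
The remaining 10 elements (those with no distinct partner in range) can never complete a 59-sum, so the worst case takes all of them and one from each pair: 10 + 12 = 22.
The 23rd integer has to be the second member of some pair, so 22 + 1 = 23.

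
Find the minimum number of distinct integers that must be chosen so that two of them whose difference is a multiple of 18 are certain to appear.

19

Integers whose pairwise differences are multiples of 18 are exactly those sharing a remainder mod 18. Pigeonhole: the 18 residue classes mod 18 are the pigeonholes.
With 18 integers one could put 1 in each residue class and have no class reach 2.
The 19th integer pushes some class to 2, so 18·1 + 1 = 19.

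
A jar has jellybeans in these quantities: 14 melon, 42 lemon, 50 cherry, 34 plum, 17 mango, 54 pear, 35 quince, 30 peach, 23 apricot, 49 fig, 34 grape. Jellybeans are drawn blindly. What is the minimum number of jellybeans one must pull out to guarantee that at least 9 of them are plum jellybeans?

357

In the worst case for collecting plum jellybeans, every non-plum jellybean comes out first.
There are 14 + 42 + 50 + 17 + 54 + 35 + 30 + 23 + 49 + 34 = 348 non-plum jellybeans altogether.
After those, each further jellybean must be plum, so 348 + 9 = 357 draws guarantee 9 plum jellybeans.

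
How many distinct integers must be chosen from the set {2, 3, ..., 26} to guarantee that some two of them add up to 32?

A set avoiding the sum 32 can contain at most one of each pair {x, 32−x}, plus the 5 elements whose complement lies outside the range or equal to its own complement.
The integers 2, …, 16 (15 of them) are such a set: any two sum to at least 2+3 = 5 and at most 15+16 = 31 < 32.
Any 16th integer completes one of the 10 pairs, so 16 choices force a sum of 32.

16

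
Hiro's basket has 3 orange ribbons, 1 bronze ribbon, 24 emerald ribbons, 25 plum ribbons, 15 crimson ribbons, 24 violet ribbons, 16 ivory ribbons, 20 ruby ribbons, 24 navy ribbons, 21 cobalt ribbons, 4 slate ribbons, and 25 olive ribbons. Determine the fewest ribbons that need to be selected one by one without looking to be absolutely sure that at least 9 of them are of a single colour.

Put each drawn ribbon into a box by colour. The largest draw with every box below 9 takes min(count, 8) from each colour; colours with fewer than 8 contribute all they have.
Σ min(cᵢ, 8) = 3 + 1 + 8 + 8 + 8 + 8 + 8 + 8 + 8 + 8 + 4 + 8 = 80.
Draw number 80 + 1 = 81 must push one box to 9.

81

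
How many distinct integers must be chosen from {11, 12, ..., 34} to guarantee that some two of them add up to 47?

14

Group the elements by complementary pair {x, 47−x}: {13,34}, {14,33}, {15,32}, …, giving 11 two-element pairs and 2 integers whose partner 47−x falls outside [11,34].
Treating each of those 13 groups as a pigeonhole, one can pick one integer per group — 13 integers — with no two summing to 47.
The 14th integer lands in an occupied pair, forcing a sum of 47.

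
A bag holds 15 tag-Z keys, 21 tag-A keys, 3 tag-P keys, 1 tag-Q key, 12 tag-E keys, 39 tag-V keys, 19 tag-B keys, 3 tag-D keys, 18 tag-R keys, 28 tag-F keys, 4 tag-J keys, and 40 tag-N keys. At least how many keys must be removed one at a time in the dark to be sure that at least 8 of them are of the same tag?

68

By the pigeonhole principle, put each drawn key into a box by tag. The largest draw with every box below 8 takes min(count, 7) from each tag; tags with fewer than 7 contribute all they have.
Σ min(cᵢ, 7) = 7 + 7 + 3 + 1 + 7 + 7 + 7 + 3 + 7 + 7 + 4 + 7 = 67.
Draw number 67 + 1 = 68 must push one box to 8.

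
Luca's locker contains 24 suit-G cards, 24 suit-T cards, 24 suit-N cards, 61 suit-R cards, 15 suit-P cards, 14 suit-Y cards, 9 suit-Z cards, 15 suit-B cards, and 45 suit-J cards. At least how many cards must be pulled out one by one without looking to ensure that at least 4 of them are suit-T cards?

211

In the worst case for collecting suit-T cards, every non-suit-T card comes out first.
There are 24 + 24 + 61 + 15 + 14 + 9 + 15 + 45 = 207 non-suit-T cards altogether.
After those, each further card must be suit-T, so 207 + 4 = 211 draws guarantee 4 suit-T cards.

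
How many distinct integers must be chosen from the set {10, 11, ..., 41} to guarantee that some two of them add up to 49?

18

A set avoiding the sum 49 can contain at most one of each pair {x, 49−x}, plus the 2 elements whose complement lies outside the range.
The integers 25, …, 41 (17 of them) are such a set: any two sum to at least 25+26 = 51 > 49.
By the pigeonhole principle, any 18th integer completes one of the 15 pairs, so 18 choices force a sum of 49.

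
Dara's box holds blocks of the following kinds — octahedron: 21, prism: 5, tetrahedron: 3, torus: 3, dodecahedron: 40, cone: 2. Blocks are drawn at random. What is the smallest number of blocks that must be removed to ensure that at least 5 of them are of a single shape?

An adversary could hand out at most 4 blocks per shape (tetrahedron, torus, cone run out sooner): 4 + 4 + 3 + 3 + 4 + 2 = 20 blocks and still no shape has 5.
By pigeonhole, one more block lands in a shape already at 4, so 21 draws are enough and 20 are not.

21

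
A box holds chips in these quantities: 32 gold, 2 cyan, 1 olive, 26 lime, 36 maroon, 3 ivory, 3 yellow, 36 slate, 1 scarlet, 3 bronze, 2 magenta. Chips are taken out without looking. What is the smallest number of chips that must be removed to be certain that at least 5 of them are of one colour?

The 11 colours are the holes; the chips drawn are the pigeons.
To avoid 5 of any one colour, the worst case takes at most 4 of each colour, or every chip of a colour that has fewer than 4.
That gives 4 + 2 + 1 + 4 + 4 + 3 + 3 + 4 + 1 + 3 + 2 = 31 chips with no colour reaching 5.
The next chip forces some colour to 5, so 31 + 1 = 32.

32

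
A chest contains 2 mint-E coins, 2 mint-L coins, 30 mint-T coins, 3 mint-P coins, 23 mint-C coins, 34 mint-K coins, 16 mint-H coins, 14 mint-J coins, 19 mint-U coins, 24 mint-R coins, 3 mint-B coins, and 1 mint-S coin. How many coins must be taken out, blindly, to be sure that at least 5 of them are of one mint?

40

By the pigeonhole principle, put each drawn coin into a box by mint. The largest draw with every box below 5 takes min(count, 4) from each mint; mints with fewer than 4 contribute all they have.
Σ min(cᵢ, 4) = 2 + 2 + 4 + 3 + 4 + 4 + 4 + 4 + 4 + 4 + 3 + 1 = 39.
Draw number 39 + 1 = 40 must push one box to 5.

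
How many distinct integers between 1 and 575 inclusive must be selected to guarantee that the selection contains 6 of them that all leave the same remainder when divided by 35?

176

By the pigeonhole principle, the 35 residue classes mod 35 are the pigeonholes.
With 175 integers one could put 5 in each residue class and have no class reach 6.
The 176th integer pushes some class to 6, so 35·5 + 1 = 176.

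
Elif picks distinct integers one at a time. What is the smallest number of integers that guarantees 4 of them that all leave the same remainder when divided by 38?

115

By the pigeonhole principle, the 38 residue classes mod 38 are the pigeonholes.
With 114 integers one could put 3 in each residue class and have no class reach 4.
The 115th integer pushes some class to 4, so 38·3 + 1 = 115.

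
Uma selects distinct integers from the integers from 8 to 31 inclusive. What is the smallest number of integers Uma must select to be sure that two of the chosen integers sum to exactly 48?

18

Group the elements by complementary pair {x, 48−x}: {17,31}, {18,30}, {19,29}, …, giving 7 two-element pairs, the single value 24 (it cannot pair with itself since the integers are distinct), and 9 integers whose partner 48−x falls outside [8,31].
By pigeonhole, treating each of those 17 groups as a pigeonhole, one can pick one integer per group — 17 integers — with no two summing to 48.
The 18th integer lands in an occupied pair, forcing a sum of 48.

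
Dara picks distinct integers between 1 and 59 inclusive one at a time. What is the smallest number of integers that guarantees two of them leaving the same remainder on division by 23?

Pigeonhole: the 23 residue classes mod 23 are the pigeonholes.
With 23 integers one could put 1 in each residue class and have no class reach 2.
The 24th integer pushes some class to 2, so 23·1 + 1 = 24.

24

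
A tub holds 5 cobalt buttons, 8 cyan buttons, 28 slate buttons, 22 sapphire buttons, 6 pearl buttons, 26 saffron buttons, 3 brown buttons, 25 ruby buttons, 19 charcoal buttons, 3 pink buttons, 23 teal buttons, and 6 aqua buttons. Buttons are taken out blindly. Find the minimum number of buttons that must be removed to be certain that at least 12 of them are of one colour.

98

Put each drawn button into a box by colour. The largest draw with every box below 12 takes min(count, 11) from each colour; colours with fewer than 11 contribute all they have.
Σ min(cᵢ, 11) = 5 + 8 + 11 + 11 + 6 + 11 + 3 + 11 + 11 + 3 + 11 + 6 = 97.
Draw number 97 + 1 = 98 must push one box to 12.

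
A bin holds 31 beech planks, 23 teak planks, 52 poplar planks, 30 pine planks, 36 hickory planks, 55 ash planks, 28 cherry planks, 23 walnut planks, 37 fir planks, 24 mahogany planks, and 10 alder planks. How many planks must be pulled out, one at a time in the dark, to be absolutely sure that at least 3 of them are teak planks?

329

In the worst case for collecting teak planks, every non-teak plank comes out first.
There are 31 + 52 + 30 + 36 + 55 + 28 + 23 + 37 + 24 + 10 = 326 non-teak planks altogether.
After those, each further plank must be teak, so 326 + 3 = 329 draws guarantee 3 teak planks.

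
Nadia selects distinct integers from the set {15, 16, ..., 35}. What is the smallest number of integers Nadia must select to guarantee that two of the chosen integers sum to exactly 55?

A set avoiding the sum 55 can contain at most one of each pair {x, 55−x}, plus the 5 elements whose complement lies outside the range.
The integers 15, …, 27 (13 of them) are such a set: any two sum to at least 15+16 = 31 and at most 26+27 = 53 < 55.
Pigeonhole: any 14th integer completes one of the 8 pairs, so 14 choices force a sum of 55.

14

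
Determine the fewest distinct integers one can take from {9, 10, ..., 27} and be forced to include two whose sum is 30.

14

Two chosen integers sum to 30 exactly when both halves of some pair {x, 30−x} with 9 ≤ x ≤ 30−x ≤ 21 are chosen — 6 such pairs.
The remaining 7 elements (those with no distinct partner in range) can never complete a 30-sum, so the worst case takes all of them and one from each pair: 7 + 6 = 13.
By pigeonhole, the 14th integer has to be the second member of some pair, so 13 + 1 = 14.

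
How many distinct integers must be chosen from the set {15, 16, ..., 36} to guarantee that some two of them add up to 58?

16

A set avoiding the sum 58 can contain at most one of each pair {x, 58−x}, plus the 8 elements whose complement lies outside the range or equal to its own complement.
The integers 15, …, 29 (15 of them) are such a set: any two sum to at least 15+16 = 31 and at most 28+29 = 57 < 58.
Any 16th integer completes one of the 7 pairs, so 16 choices force a sum of 58.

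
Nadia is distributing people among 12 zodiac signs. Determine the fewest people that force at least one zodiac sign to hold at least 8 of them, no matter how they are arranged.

With 84 people one could put exactly 7 in each of the 12 zodiac signs, and no zodiac sign would reach 8.
One more person must land in a zodiac sign that already has 7, giving it 8.
So 12 × 7 + 1 = 85 people are required.

85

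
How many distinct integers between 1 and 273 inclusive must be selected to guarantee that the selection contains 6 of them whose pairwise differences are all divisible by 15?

Integers whose pairwise differences are multiples of 15 are exactly those sharing a remainder mod 15. By the pigeonhole principle, the 15 residue classes mod 15 are the pigeonholes.
With 75 integers one could put 5 in each residue class and have no class reach 6.
The 76th integer pushes some class to 6, so 15·5 + 1 = 76.

76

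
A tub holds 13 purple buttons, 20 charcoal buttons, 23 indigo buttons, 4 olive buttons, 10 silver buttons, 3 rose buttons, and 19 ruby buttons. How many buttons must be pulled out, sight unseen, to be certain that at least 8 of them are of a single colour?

43

An adversary could hand out at most 7 buttons per colour (olive, rose run out sooner): 7 + 7 + 7 + 4 + 7 + 3 + 7 = 42 buttons and still no colour has 8.
One more button lands in a colour already at 7, so 43 draws are enough and 42 are not.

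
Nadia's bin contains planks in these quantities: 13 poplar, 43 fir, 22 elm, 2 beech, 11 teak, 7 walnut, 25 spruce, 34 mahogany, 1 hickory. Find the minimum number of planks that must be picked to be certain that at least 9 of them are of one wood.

An adversary could hand out at most 8 planks per wood (beech, walnut, hickory run out sooner): 8 + 8 + 8 + 2 + 8 + 7 + 8 + 8 + 1 = 58 planks and still no wood has 9.
By the pigeonhole principle, one more plank lands in a wood already at 8, so 59 draws are enough and 58 are not.

59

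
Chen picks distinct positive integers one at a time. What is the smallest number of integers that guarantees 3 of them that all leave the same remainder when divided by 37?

75

The 37 residue classes mod 37 are the pigeonholes.
With 74 integers one could put 2 in each residue class and have no class reach 3.
The 75th integer pushes some class to 3, so 37·2 + 1 = 75.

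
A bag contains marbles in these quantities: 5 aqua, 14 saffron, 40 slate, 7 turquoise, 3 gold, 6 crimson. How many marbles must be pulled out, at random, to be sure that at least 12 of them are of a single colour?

44

By the pigeonhole principle, put each drawn marble into a box by colour. The largest draw with every box below 12 takes min(count, 11) from each colour; colours with fewer than 11 contribute all they have.
Σ min(cᵢ, 11) = 5 + 11 + 11 + 7 + 3 + 6 = 43.
Draw number 43 + 1 = 44 must push one box to 12.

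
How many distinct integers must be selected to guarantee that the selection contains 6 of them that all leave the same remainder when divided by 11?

56

The 11 residue classes mod 11 are the pigeonholes.
With 55 integers one could put 5 in each residue class and have no class reach 6.
The 56th integer pushes some class to 6, so 11·5 + 1 = 56.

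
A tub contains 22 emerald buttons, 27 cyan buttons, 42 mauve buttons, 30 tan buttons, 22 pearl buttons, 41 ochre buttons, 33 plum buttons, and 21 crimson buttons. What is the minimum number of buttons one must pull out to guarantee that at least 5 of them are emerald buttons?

221

In the worst case for collecting emerald buttons, every non-emerald button comes out first.
There are 27 + 42 + 30 + 22 + 41 + 33 + 21 = 216 non-emerald buttons altogether.
After those, each further button must be emerald, so 216 + 5 = 221 draws guarantee 5 emerald buttons.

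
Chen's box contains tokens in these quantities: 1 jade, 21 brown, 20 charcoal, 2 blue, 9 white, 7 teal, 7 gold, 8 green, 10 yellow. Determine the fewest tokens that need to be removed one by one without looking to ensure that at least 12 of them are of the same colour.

67

The 9 colours are the holes; the tokens drawn are the pigeons.
To avoid 12 of any one colour, the worst case takes at most 11 of each colour, or every token of a colour that has fewer than 11.
That gives 1 + 11 + 11 + 2 + 9 + 7 + 7 + 8 + 10 = 66 tokens with no colour reaching 12.
The next token forces some colour to 12, so 66 + 1 = 67.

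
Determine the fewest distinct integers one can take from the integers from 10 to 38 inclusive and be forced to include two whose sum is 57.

Two chosen integers sum to 57 exactly when both halves of some pair {x, 57−x} with 19 ≤ x ≤ 57−x ≤ 38 are chosen — 10 such pairs.
The remaining 9 elements (those with no distinct partner in range) can never complete a 57-sum, so the worst case takes all of them and one from each pair: 9 + 10 = 19.
By pigeonhole, the 20th integer has to be the second member of some pair, so 19 + 1 = 20.

20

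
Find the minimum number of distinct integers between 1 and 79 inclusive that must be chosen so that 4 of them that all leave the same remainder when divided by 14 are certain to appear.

The 14 residue classes mod 14 are the pigeonholes.
With 42 integers one could put 3 in each residue class and have no class reach 4.
The 43rd integer pushes some class to 4, so 14·3 + 1 = 43.

43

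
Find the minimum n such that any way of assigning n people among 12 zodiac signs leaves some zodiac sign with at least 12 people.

With 132 people one could put exactly 11 in each of the 12 zodiac signs, and no zodiac sign would reach 12.
Pigeonhole: one more person must land in a zodiac sign that already has 11, giving it 12.
So 12 × 11 + 1 = 133 people are required.

133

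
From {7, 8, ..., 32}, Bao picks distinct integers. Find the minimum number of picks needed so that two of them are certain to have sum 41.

15

Group the elements by complementary pair {x, 41−x}: {9,32}, {10,31}, {11,30}, …, giving 12 two-element pairs and 2 integers whose partner 41−x falls outside [7,32].
By pigeonhole, treating each of those 14 groups as a pigeonhole, one can pick one integer per group — 14 integers — with no two summing to 41.
The 15th integer lands in an occupied pair, forcing a sum of 41.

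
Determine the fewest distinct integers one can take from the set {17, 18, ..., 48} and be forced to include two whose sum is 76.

Group the elements by complementary pair {x, 76−x}: {28,48}, {29,47}, {30,46}, …, giving 10 two-element pairs, the single value 38 (it cannot pair with itself since the integers are distinct), and 11 integers whose partner 76−x falls outside [17,48].
By the pigeonhole principle, treating each of those 22 groups as a pigeonhole, one can pick one integer per group — 22 integers — with no two summing to 76.
The 23rd integer lands in an occupied pair, forcing a sum of 76.

23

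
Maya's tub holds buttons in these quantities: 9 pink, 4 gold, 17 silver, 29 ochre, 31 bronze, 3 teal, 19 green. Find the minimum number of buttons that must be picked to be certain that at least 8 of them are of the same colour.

43

An adversary could hand out at most 7 buttons per colour (gold, teal run out sooner): 7 + 4 + 7 + 7 + 7 + 3 + 7 = 42 buttons and still no colour has 8.
By the pigeonhole principle, one more button lands in a colour already at 7, so 43 draws are enough and 42 are not.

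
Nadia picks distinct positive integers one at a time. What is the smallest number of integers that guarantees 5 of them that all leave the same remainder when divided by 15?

61

The 15 residue classes mod 15 are the pigeonholes.
With 60 integers one could put 4 in each residue class and have no class reach 5.
The 61st integer pushes some class to 5, so 15·4 + 1 = 61.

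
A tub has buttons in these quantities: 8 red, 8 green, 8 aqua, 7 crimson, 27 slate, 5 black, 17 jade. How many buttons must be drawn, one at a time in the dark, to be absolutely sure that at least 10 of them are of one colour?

55

An adversary could hand out at most 9 buttons per colour (5 colours run out sooner): 8 + 8 + 8 + 7 + 9 + 5 + 9 = 54 buttons and still no colour has 10.
By pigeonhole, one more button lands in a colour already at 9, so 55 draws are enough and 54 are not.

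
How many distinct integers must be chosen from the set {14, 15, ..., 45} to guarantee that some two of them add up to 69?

22

Two chosen integers sum to 69 exactly when both halves of some pair {x, 69−x} with 24 ≤ x ≤ 69−x ≤ 45 are chosen — 11 such pairs.
The remaining 10 elements (those with no distinct partner in range) can never complete a 69-sum, so the worst case takes all of them and one from each pair: 10 + 11 = 21.
By pigeonhole, the 22nd integer has to be the second member of some pair, so 21 + 1 = 22.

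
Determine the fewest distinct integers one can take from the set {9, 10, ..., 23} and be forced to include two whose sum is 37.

11

Group the elements by complementary pair {x, 37−x}: {14,23}, {15,22}, {16,21}, …, giving 5 two-element pairs and 5 integers whose partner 37−x falls outside [9,23].
Treating each of those 10 groups as a pigeonhole, one can pick one integer per group — 10 integers — with no two summing to 37.
The 11th integer lands in an occupied pair, forcing a sum of 37.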